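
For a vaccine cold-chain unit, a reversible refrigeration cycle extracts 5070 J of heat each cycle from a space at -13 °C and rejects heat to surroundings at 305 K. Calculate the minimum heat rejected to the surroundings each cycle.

Q_H ≈ 5944 J

T_C = -13 °C → -13 + 273.15 = 260.15 K.
For a reversible cycle Q_H/Q_C = T_H/T_C, so Q_H = Q_C·T_H/T_C = 5070 × 305.00/260.15 = 5944 J.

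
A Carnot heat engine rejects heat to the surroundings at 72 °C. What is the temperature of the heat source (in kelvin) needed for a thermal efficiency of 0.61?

T_C = 72 °C → 72 + 273.15 = 345.15 K.
From η = 1 − T_C/T_H, solving for T_H gives T_H = T_C/(1 − η) = 345.15/(1 − 0.61) = 885 K.

T_H ≈ 885 K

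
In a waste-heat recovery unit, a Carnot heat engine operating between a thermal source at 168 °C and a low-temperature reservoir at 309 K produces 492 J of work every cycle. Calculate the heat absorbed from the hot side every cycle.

Q_H ≈ 1640 J

T_H = 168 °C → 168 + 273.15 = 441.15 K.
η_rev = 1 − T_C/T_H = 1 − 309.00/441.15 = 0.2996.
Q_H = W/η = 492/0.2996 = 1640 J.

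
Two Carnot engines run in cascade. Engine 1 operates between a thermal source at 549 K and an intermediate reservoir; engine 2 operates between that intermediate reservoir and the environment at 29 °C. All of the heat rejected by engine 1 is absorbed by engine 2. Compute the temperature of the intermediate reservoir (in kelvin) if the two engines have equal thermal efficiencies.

T_m ≈ 407 K

T_C = 29 °C → 29 + 273.15 = 302.15 K.
Equal efficiencies require 1 − T_m/T_H = 1 − T_C/T_m, i.e. T_m/T_H = T_C/T_m, so T_m = √(T_H·T_C) = √(549.00 × 302.15) = 407 K.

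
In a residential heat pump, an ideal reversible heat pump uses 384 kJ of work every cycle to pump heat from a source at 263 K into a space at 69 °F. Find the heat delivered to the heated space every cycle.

Q_H ≈ 3670 kJ

T_H = 69 °F → (69 − 32) × 5/9 = 20.56 °C = 293.71 K.
The Carnot heat-pump COP is COP_HP = T_H/(T_H − T_C) = 293.71/30.71 = 9.5652.
Q_H = COP_HP · W = 9.5652 × 384 = 3670 kJ.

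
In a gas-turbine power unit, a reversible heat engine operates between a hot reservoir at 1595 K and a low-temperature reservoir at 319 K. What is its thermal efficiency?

Carnot efficiency: η = 1 − T_C/T_H = 1 − 319.00/1595.00 = 0.800.

η ≈ 0.800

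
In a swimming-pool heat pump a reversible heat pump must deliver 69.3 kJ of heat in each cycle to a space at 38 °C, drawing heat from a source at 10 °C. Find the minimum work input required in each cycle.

W_in ≈ 6.24 kJ

T_H = 38 °C → 38 + 273.15 = 311.15 K.
T_C = 10 °C → 10 + 273.15 = 283.15 K.
COP_HP = T_H/(T_H − T_C) = 311.15/28.00 = 11.1125.
W = Q_H/COP_HP = 69.3/11.1125 = 6.24 kJ.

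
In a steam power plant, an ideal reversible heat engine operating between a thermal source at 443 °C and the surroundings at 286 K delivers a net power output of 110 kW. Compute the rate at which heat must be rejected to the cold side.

T_H = 443 °C → 443 + 273.15 = 716.15 K.
The Carnot efficiency is η = 1 − T_C/T_H = 1 − 286.00/716.15 = 0.6006.
Since Q_C/Q_H = T_C/T_H and Q_H = W/η, Q_C = W·T_C/(T_H − T_C) = 110 × 286.00/430.15 = 73.1 kW.

Q̇_C ≈ 73.1 kW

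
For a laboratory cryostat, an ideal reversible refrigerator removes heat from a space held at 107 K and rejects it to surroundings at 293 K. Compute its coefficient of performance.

COP_R = T_C/(T_H − T_C) = 107.00/(293.00 − 107.00) = 0.5753.

COP_R ≈ 0.5753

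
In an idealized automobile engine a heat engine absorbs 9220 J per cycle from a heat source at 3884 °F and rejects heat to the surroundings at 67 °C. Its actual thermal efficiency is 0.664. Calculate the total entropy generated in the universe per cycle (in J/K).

T_H = 3884 °F → (3884 − 32) × 5/9 = 2140.00 °C = 2413.15 K.
T_C = 67 °C → 67 + 273.15 = 340.15 K.
W = η·Q_H = 0.664 × 9220 = 6122 J, so Q_C = Q_H − W = 3098 J.
Entropy balance on the reservoirs: −Q_H/T_H = -3.821 J/K, +Q_C/T_C = 9.108 J/K.
ΔS_univ = −Q_H/T_H + Q_C/T_C = 5.29 J/K (> 0, since η = 0.664 < η_Carnot = 0.859).

ΔS_univ ≈ 5.29 J/K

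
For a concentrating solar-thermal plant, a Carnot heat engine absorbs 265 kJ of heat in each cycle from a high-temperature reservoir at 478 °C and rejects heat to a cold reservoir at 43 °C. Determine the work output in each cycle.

T_H = 478 °C → 478 + 273.15 = 751.15 K.
T_C = 43 °C → 43 + 273.15 = 316.15 K.
Since the cycle is reversible, η = 1 − T_C/T_H = 1 − 316.15/751.15 = 0.5791.
W = η·Q_H = 0.5791 × 265 = 153 kJ.

W ≈ 153 kJ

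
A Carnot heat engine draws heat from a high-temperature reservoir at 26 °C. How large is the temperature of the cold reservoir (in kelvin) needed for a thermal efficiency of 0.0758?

T_C ≈ 276 K

T_H = 26 °C → 26 + 273.15 = 299.15 K.
From η = 1 − T_C/T_H, T_C = T_H·(1 − η) = 299.15 × (1 − 0.0758) = 276 K.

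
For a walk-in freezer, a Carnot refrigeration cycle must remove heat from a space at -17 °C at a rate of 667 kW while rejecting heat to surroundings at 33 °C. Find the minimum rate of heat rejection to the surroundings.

Q̇_H ≈ 797 kW

T_H = 33 °C → 33 + 273.15 = 306.15 K.
T_C = -17 °C → -17 + 273.15 = 256.15 K.
For a reversible cycle Q_H/Q_C = T_H/T_C, so Q_H = Q_C·T_H/T_C = 667 × 306.15/256.15 = 797 kW.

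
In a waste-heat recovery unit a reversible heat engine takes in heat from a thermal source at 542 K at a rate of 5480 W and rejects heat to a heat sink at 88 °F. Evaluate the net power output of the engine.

T_C = 88 °F → (88 − 32) × 5/9 = 31.11 °C = 304.26 K.
η_rev = 1 − T_C/T_H = 1 − 304.26/542.00 = 0.4386.
W = η·Q_H = 0.4386 × 5480 = 2400 W.

Ẇ ≈ 2400 W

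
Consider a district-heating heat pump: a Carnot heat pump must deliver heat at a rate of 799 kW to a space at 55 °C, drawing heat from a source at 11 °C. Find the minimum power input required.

T_H = 55 °C → 55 + 273.15 = 328.15 K.
T_C = 11 °C → 11 + 273.15 = 284.15 K.
The Carnot heat-pump COP is COP_HP = T_H/(T_H − T_C) = 328.15/44.00 = 7.4580.
W = Q_H/COP_HP = 799/7.4580 = 107 kW.

Ẇ_in ≈ 107 kW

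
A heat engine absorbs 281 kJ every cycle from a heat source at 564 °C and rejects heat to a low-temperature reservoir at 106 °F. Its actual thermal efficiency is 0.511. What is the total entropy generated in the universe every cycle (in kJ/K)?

T_H = 564 °C → 564 + 273.15 = 837.15 K.
T_C = 106 °F → (106 − 32) × 5/9 = 41.11 °C = 314.26 K.
W = η·Q_H = 0.511 × 281 = 143.6 kJ, so Q_C = Q_H − W = 137.4 kJ.
Reservoir entropy changes: ΔS_H = −Q_H/T_H = −281/837.15 = -0.3357 kJ/K and ΔS_C = +Q_C/T_C = 137.4/314.26 = 0.4372 kJ/K.
ΔS_univ = −Q_H/T_H + Q_C/T_C = 0.102 kJ/K (> 0, since η = 0.511 < η_Carnot = 0.625).

ΔS_univ ≈ 0.102 kJ/K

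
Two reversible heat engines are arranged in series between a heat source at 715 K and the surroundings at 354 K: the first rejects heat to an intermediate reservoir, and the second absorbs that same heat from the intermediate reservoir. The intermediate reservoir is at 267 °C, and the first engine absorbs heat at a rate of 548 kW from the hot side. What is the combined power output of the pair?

Ẇ_total ≈ 277 kW

Two reversible stages in series are equivalent to a single Carnot engine between T_H and T_C, so η_total = 1 − T_C/T_H = 1 − 354.00/715.00 = 0.5049.
W_total = η_total · Q_H = 0.5049 × 548 = 277 kW.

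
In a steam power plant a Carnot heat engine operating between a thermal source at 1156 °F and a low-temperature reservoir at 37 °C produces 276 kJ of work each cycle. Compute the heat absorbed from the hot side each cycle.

T_H = 1156 °F → (1156 − 32) × 5/9 = 624.44 °C = 897.59 K.
T_C = 37 °C → 37 + 273.15 = 310.15 K.
Since the cycle is reversible, η = 1 − T_C/T_H = 1 − 310.15/897.59 = 0.6545.
Q_H = W/η = 276/0.6545 = 421.7 kJ.

Q_H ≈ 421.7 kJ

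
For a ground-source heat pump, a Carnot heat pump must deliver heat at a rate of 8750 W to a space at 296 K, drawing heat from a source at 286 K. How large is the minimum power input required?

Ẇ_in ≈ 295.6 W

The Carnot heat-pump COP is COP_HP = T_H/(T_H − T_C) = 296.00/10.00 = 29.6000.
W = Q_H/COP_HP = 8750/29.6000 = 295.6 W.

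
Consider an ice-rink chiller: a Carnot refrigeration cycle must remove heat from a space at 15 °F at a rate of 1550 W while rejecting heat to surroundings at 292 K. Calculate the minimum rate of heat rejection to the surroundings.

Q̇_H ≈ 1720 W

T_C = 15 °F → (15 − 32) × 5/9 = -9.44 °C = 263.71 K.
For a reversible cycle Q_H/Q_C = T_H/T_C, so Q_H = Q_C·T_H/T_C = 1550 × 292.00/263.71 = 1720 W.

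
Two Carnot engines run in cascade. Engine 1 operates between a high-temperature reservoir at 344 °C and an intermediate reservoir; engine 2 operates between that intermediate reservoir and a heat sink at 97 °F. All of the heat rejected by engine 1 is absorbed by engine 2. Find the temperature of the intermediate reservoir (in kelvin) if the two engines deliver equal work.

T_H = 344 °C → 344 + 273.15 = 617.15 K.
T_C = 97 °F → (97 − 32) × 5/9 = 36.11 °C = 309.26 K.
For reversible stages Q_m = Q_H·(T_m/T_H). Setting W₁ = Q_H(1 − T_m/T_H) equal to W₂ = Q_m(1 − T_C/T_m) = Q_H·(T_m − T_C)/T_H gives T_H − T_m = T_m − T_C, so T_m = (T_H + T_C)/2 = (617.15 + 309.26)/2 = 463 K.

T_m ≈ 463 K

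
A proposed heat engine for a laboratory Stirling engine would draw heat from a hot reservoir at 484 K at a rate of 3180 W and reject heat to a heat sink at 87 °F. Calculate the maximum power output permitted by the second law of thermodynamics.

T_C = 87 °F → (87 − 32) × 5/9 = 30.56 °C = 303.71 K.
The second-law ceiling is the Carnot efficiency, η_max = 1 − T_C/T_H = 1 − 303.71/484.00 = 0.3725.
W_max = η_max · Q_H = 0.3725 × 3180 = 1180 W.

Ẇ_max ≈ 1180 W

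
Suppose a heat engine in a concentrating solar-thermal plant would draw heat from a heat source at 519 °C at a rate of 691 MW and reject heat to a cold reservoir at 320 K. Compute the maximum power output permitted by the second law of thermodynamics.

Ẇ_max ≈ 411.9 MW

T_H = 519 °C → 519 + 273.15 = 792.15 K.
The upper bound on efficiency is η_max = 1 − T_C/T_H = 1 − 320.00/792.15 = 0.5960.
W_max = η_max · Q_H = 0.5960 × 691 = 411.9 MW.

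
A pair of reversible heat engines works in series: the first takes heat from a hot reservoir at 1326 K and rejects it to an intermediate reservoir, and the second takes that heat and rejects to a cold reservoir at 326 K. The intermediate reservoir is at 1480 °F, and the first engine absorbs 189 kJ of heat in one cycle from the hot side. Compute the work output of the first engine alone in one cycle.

T_m = 1480 °F → (1480 − 32) × 5/9 = 804.44 °C = 1077.59 K.
First-stage efficiency η₁ = 1 − T_m/T_H = 1 − 1077.59/1326.00 = 0.1873.
W₁ = η₁·Q_H = 0.1873 × 189 = 35.4 kJ.

W₁ ≈ 35.4 kJ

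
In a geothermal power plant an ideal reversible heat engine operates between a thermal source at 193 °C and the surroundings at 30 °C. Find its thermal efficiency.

T_H = 193 °C → 193 + 273.15 = 466.15 K.
T_C = 30 °C → 30 + 273.15 = 303.15 K.
For a reversible engine, η = 1 − T_C/T_H = 1 − 303.15/466.15 = 0.3497.

η ≈ 0.3497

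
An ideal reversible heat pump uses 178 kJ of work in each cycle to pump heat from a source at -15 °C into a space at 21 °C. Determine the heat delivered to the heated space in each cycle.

T_H = 21 °C → 21 + 273.15 = 294.15 K.
T_C = -15 °C → -15 + 273.15 = 258.15 K.
Reversible heating COP: COP_HP = T_H/(T_H − T_C) = 294.15/36.00 = 8.1708.
Q_H = COP_HP · W = 8.1708 × 178 = 1454 kJ.

Q_H ≈ 1454 kJ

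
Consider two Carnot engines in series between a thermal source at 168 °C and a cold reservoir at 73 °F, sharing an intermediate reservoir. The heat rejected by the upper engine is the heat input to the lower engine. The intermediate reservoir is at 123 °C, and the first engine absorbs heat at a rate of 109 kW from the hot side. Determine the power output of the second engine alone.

T_H = 168 °C → 168 + 273.15 = 441.15 K.
T_C = 73 °F → (73 − 32) × 5/9 = 22.78 °C = 295.93 K.
T_m = 123 °C → 123 + 273.15 = 396.15 K.
Heat entering the second stage: Q_m = Q_H·(T_m/T_H) = 109 × 396.15/441.15 = 97.9 kW.
Second-stage efficiency η₂ = 1 − T_C/T_m = 1 − 295.93/396.15 = 0.2530, so W₂ = η₂·Q_m = 24.8 kW.

Ẇ₂ ≈ 24.8 kW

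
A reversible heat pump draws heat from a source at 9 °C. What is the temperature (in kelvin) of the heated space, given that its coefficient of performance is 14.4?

T_C = 9 °C → 9 + 273.15 = 282.15 K.
COP_HP = T_H/(T_H − T_C) ⇒ T_H = T_C·COP_HP/(COP_HP − 1) = 282.15 × 14.4/(14.4 − 1) = 303.2 K.

T_H ≈ 303.2 K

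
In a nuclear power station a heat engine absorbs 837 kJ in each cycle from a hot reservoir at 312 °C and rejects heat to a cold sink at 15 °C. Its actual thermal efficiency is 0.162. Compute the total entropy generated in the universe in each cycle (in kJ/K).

ΔS_univ ≈ 1.00 kJ/K

T_H = 312 °C → 312 + 273.15 = 585.15 K.
T_C = 15 °C → 15 + 273.15 = 288.15 K.
W = η·Q_H = 0.162 × 837 = 135.6 kJ, so Q_C = Q_H − W = 701.4 kJ.
Reservoir entropy changes: ΔS_H = −Q_H/T_H = −837/585.15 = -1.430 kJ/K and ΔS_C = +Q_C/T_C = 701.4/288.15 = 2.434 kJ/K.
ΔS_univ = −Q_H/T_H + Q_C/T_C = 1.00 kJ/K (> 0, since η = 0.162 < η_Carnot = 0.508).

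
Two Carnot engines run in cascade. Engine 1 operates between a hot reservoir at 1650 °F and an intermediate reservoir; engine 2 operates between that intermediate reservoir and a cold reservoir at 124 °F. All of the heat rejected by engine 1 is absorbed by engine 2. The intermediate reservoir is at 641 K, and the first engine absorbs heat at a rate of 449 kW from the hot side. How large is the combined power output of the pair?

T_H = 1650 °F → (1650 − 32) × 5/9 = 898.89 °C = 1172.04 K.
T_C = 124 °F → (124 − 32) × 5/9 = 51.11 °C = 324.26 K.
Two reversible stages in series are equivalent to a single Carnot engine between T_H and T_C, so η_total = 1 − T_C/T_H = 1 − 324.26/1172.04 = 0.7233.
W_total = η_total · Q_H = 0.7233 × 449 = 325 kW.

Ẇ_total ≈ 325 kW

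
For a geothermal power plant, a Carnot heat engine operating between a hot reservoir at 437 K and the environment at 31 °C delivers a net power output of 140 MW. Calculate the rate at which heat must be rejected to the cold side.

Q̇_C ≈ 321 MW

T_C = 31 °C → 31 + 273.15 = 304.15 K.
η_rev = 1 − T_C/T_H = 1 − 304.15/437.00 = 0.3040.
Since Q_C/Q_H = T_C/T_H and Q_H = W/η, Q_C = W·T_C/(T_H − T_C) = 140 × 304.15/132.85 = 321 MW.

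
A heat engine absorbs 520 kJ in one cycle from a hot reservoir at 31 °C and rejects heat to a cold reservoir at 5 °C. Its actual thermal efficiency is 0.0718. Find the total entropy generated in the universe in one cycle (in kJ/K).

ΔS_univ ≈ 0.0256 kJ/K

T_H = 31 °C → 31 + 273.15 = 304.15 K.
T_C = 5 °C → 5 + 273.15 = 278.15 K.
W = η·Q_H = 0.0718 × 520 = 37.34 kJ, so Q_C = Q_H − W = 482.7 kJ.
Reservoir entropy changes: ΔS_H = −Q_H/T_H = −520/304.15 = -1.710 kJ/K and ΔS_C = +Q_C/T_C = 482.7/278.15 = 1.735 kJ/K.
ΔS_univ = −Q_H/T_H + Q_C/T_C = 0.0256 kJ/K (> 0, since η = 0.0718 < η_Carnot = 0.085).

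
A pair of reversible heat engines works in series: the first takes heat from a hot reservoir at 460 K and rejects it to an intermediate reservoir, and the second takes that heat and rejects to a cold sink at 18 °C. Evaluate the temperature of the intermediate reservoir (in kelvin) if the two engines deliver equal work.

T_m ≈ 376 K

T_C = 18 °C → 18 + 273.15 = 291.15 K.
For reversible stages Q_m = Q_H·(T_m/T_H). Setting W₁ = Q_H(1 − T_m/T_H) equal to W₂ = Q_m(1 − T_C/T_m) = Q_H·(T_m − T_C)/T_H gives T_H − T_m = T_m − T_C, so T_m = (T_H + T_C)/2 = (460.00 + 291.15)/2 = 376 K.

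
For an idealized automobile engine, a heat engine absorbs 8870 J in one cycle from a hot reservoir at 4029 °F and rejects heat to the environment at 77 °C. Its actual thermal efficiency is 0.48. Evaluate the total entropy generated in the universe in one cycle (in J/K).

T_H = 4029 °F → (4029 − 32) × 5/9 = 2220.56 °C = 2493.71 K.
T_C = 77 °C → 77 + 273.15 = 350.15 K.
W = η·Q_H = 0.48 × 8870 = 4258 J, so Q_C = Q_H − W = 4612 J.
Entropy balance on the reservoirs: −Q_H/T_H = -3.557 J/K, +Q_C/T_C = 13.17 J/K.
ΔS_univ = −Q_H/T_H + Q_C/T_C = 9.62 J/K (> 0, since η = 0.48 < η_Carnot = 0.860).

ΔS_univ ≈ 9.62 J/K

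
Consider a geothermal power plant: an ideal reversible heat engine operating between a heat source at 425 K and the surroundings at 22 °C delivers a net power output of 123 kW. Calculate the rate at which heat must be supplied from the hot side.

Q̇_H ≈ 402.6 kW

T_C = 22 °C → 22 + 273.15 = 295.15 K.
The Carnot efficiency is η = 1 − T_C/T_H = 1 − 295.15/425.00 = 0.3055.
Q_H = W/η = 123/0.3055 = 402.6 kW.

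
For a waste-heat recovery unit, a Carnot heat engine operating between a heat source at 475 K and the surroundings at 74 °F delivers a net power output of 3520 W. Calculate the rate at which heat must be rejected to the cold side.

T_C = 74 °F → (74 − 32) × 5/9 = 23.33 °C = 296.48 K.
Since the cycle is reversible, η = 1 − T_C/T_H = 1 − 296.48/475.00 = 0.3758.
Since Q_C/Q_H = T_C/T_H and Q_H = W/η, Q_C = W·T_C/(T_H − T_C) = 3520 × 296.48/178.52 = 5850 W.

Q̇_C ≈ 5850 W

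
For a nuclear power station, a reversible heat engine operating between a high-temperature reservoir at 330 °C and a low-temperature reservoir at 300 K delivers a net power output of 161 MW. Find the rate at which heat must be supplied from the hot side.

T_H = 330 °C → 330 + 273.15 = 603.15 K.
Since the cycle is reversible, η = 1 − T_C/T_H = 1 − 300.00/603.15 = 0.5026.
Q_H = W/η = 161/0.5026 = 320 MW.

Q̇_H ≈ 320 MW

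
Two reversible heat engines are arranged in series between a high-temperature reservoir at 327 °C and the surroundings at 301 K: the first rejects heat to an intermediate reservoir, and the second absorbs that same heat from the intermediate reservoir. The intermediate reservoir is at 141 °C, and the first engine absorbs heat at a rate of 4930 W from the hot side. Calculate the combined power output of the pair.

T_H = 327 °C → 327 + 273.15 = 600.15 K.
Two reversible stages in series are equivalent to a single Carnot engine between T_H and T_C, so η_total = 1 − T_C/T_H = 1 − 301.00/600.15 = 0.4985.
W_total = η_total · Q_H = 0.4985 × 4930 = 2460 W.

Ẇ_total ≈ 2460 W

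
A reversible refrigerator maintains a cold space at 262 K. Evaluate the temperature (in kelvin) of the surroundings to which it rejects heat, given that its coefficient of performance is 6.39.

COP_R = T_C/(T_H − T_C) ⇒ T_H = T_C·(1 + 1/COP_R) = 262.00 × (1 + 1/6.39) = 303 K.

T_H ≈ 303 K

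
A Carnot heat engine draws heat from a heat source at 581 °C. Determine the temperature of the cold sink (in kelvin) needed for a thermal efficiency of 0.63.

T_H = 581 °C → 581 + 273.15 = 854.15 K.
From η = 1 − T_C/T_H, T_C = T_H·(1 − η) = 854.15 × (1 − 0.63) = 316.0 K.

T_C ≈ 316.0 K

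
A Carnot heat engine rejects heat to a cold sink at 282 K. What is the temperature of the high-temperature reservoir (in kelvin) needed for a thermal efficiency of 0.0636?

T_H ≈ 301 K

From η = 1 − T_C/T_H, solving for T_H gives T_H = T_C/(1 − η) = 282.00/(1 − 0.0636) = 301 K.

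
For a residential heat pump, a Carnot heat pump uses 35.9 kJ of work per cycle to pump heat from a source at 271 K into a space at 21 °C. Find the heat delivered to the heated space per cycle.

Q_H ≈ 456 kJ

T_H = 21 °C → 21 + 273.15 = 294.15 K.
For a reversible heat pump, COP_HP = T_H/(T_H − T_C) = 294.15/23.15 = 12.7063.
Q_H = COP_HP · W = 12.7063 × 35.9 = 456 kJ.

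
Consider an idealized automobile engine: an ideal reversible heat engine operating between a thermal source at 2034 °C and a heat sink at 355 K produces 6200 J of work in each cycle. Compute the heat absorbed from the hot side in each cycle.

T_H = 2034 °C → 2034 + 273.15 = 2307.15 K.
η_rev = 1 − T_C/T_H = 1 − 355.00/2307.15 = 0.8461.
Q_H = W/η = 6200/0.8461 = 7327 J.

Q_H ≈ 7327 J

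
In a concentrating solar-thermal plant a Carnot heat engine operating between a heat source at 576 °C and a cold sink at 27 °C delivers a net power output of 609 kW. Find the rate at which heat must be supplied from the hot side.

Q̇_H ≈ 942.0 kW

T_H = 576 °C → 576 + 273.15 = 849.15 K.
T_C = 27 °C → 27 + 273.15 = 300.15 K.
The Carnot efficiency is η = 1 − T_C/T_H = 1 − 300.15/849.15 = 0.6465.
Q_H = W/η = 609/0.6465 = 942.0 kW.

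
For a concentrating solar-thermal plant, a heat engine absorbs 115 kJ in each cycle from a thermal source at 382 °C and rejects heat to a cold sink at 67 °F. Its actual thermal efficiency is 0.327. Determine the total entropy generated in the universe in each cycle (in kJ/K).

T_H = 382 °C → 382 + 273.15 = 655.15 K.
T_C = 67 °F → (67 − 32) × 5/9 = 19.44 °C = 292.59 K.
W = η·Q_H = 0.327 × 115 = 37.61 kJ, so Q_C = Q_H − W = 77.39 kJ.
The hot reservoir loses entropy Q_H/T_H = 115/655.15 = 0.1755 kJ/K; the cold reservoir gains Q_C/T_C = 77.39/292.59 = 0.2645 kJ/K.
ΔS_univ = −Q_H/T_H + Q_C/T_C = 0.08898 kJ/K (> 0, since η = 0.327 < η_Carnot = 0.553).

ΔS_univ ≈ 0.08898 kJ/K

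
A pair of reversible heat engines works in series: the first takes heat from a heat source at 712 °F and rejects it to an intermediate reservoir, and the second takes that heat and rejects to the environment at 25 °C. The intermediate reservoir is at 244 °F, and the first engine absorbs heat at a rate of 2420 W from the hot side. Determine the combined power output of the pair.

T_H = 712 °F → (712 − 32) × 5/9 = 377.78 °C = 650.93 K.
T_C = 25 °C → 25 + 273.15 = 298.15 K.
Two reversible stages in series are equivalent to a single Carnot engine between T_H and T_C, so η_total = 1 − T_C/T_H = 1 − 298.15/650.93 = 0.5420.
W_total = η_total · Q_H = 0.5420 × 2420 = 1310 W.

Ẇ_total ≈ 1310 W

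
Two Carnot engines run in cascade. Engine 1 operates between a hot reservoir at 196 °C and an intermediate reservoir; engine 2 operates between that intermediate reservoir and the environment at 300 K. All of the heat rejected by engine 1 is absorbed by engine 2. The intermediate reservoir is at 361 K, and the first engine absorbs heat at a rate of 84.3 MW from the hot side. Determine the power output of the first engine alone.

Ẇ₁ ≈ 19.4 MW

T_H = 196 °C → 196 + 273.15 = 469.15 K.
First-stage efficiency η₁ = 1 − T_m/T_H = 1 − 361.00/469.15 = 0.2305.
W₁ = η₁·Q_H = 0.2305 × 84.3 = 19.4 MW.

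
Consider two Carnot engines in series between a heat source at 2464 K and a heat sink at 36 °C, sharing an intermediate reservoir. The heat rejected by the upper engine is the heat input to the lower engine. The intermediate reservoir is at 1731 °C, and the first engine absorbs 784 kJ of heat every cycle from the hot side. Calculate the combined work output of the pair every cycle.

W_total ≈ 685.6 kJ

T_C = 36 °C → 36 + 273.15 = 309.15 K.
Two reversible stages in series are equivalent to a single Carnot engine between T_H and T_C, so η_total = 1 − T_C/T_H = 1 − 309.15/2464.00 = 0.8745.
W_total = η_total · Q_H = 0.8745 × 784 = 685.6 kJ.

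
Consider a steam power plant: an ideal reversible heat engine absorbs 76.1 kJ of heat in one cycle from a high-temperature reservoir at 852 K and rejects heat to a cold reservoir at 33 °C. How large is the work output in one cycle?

T_C = 33 °C → 33 + 273.15 = 306.15 K.
η_rev = 1 − T_C/T_H = 1 − 306.15/852.00 = 0.6407.
W = η·Q_H = 0.6407 × 76.1 = 48.75 kJ.

W ≈ 48.75 kJ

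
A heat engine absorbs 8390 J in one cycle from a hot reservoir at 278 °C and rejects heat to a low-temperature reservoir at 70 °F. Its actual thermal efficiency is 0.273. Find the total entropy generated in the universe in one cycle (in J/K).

ΔS_univ ≈ 5.51 J/K

T_H = 278 °C → 278 + 273.15 = 551.15 K.
T_C = 70 °F → (70 − 32) × 5/9 = 21.11 °C = 294.26 K.
W = η·Q_H = 0.273 × 8390 = 2290 J, so Q_C = Q_H − W = 6100 J.
Reservoir entropy changes: ΔS_H = −Q_H/T_H = −8390/551.15 = -15.22 J/K and ΔS_C = +Q_C/T_C = 6100/294.26 = 20.73 J/K.
ΔS_univ = −Q_H/T_H + Q_C/T_C = 5.51 J/K (> 0, since η = 0.273 < η_Carnot = 0.466).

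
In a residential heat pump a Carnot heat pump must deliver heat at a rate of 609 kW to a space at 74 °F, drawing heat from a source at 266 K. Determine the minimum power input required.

T_H = 74 °F → (74 − 32) × 5/9 = 23.33 °C = 296.48 K.
COP_HP = T_H/(T_H − T_C) = 296.48/30.48 = 9.7261.
W = Q_H/COP_HP = 609/9.7261 = 62.6 kW.

Ẇ_in ≈ 62.6 kW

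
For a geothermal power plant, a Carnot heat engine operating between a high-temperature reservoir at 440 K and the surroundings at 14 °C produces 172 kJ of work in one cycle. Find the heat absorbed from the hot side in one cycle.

T_C = 14 °C → 14 + 273.15 = 287.15 K.
Carnot efficiency: η = 1 − T_C/T_H = 1 − 287.15/440.00 = 0.3474.
Q_H = W/η = 172/0.3474 = 495.1 kJ.

Q_H ≈ 495.1 kJ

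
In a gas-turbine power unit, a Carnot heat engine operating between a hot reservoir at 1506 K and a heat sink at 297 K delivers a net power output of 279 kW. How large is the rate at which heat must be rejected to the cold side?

Since the cycle is reversible, η = 1 − T_C/T_H = 1 − 297.00/1506.00 = 0.8028.
Since Q_C/Q_H = T_C/T_H and Q_H = W/η, Q_C = W·T_C/(T_H − T_C) = 279 × 297.00/1209.00 = 68.5 kW.

Q̇_C ≈ 68.5 kW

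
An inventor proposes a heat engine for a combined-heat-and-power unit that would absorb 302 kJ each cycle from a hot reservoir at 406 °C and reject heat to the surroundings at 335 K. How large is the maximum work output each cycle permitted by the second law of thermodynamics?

T_H = 406 °C → 406 + 273.15 = 679.15 K.
The second-law ceiling is the Carnot efficiency, η_max = 1 − T_C/T_H = 1 − 335.00/679.15 = 0.5067.
W_max = η_max · Q_H = 0.5067 × 302 = 153 kJ.

W_max ≈ 153 kJ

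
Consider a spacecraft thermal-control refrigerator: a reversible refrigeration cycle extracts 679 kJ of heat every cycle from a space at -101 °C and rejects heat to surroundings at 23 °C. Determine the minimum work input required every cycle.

T_H = 23 °C → 23 + 273.15 = 296.15 K.
T_C = -101 °C → -101 + 273.15 = 172.15 K.
Carnot COP: COP_R = T_C/(T_H − T_C) = 172.15/124.00 = 1.3883.
W = Q_C/COP_R = 679/1.3883 = 489 kJ.

W_in ≈ 489 kJ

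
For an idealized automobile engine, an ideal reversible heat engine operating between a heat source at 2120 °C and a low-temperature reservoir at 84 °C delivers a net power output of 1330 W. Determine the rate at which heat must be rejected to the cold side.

Q̇_C ≈ 233.3 W

T_H = 2120 °C → 2120 + 273.15 = 2393.15 K.
T_C = 84 °C → 84 + 273.15 = 357.15 K.
η_rev = 1 − T_C/T_H = 1 − 357.15/2393.15 = 0.8508.
Since Q_C/Q_H = T_C/T_H and Q_H = W/η, Q_C = W·T_C/(T_H − T_C) = 1330 × 357.15/2036.00 = 233.3 W.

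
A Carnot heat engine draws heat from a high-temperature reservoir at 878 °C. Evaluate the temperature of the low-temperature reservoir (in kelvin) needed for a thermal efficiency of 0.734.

T_C ≈ 306 K

T_H = 878 °C → 878 + 273.15 = 1151.15 K.
From η = 1 − T_C/T_H, T_C = T_H·(1 − η) = 1151.15 × (1 − 0.734) = 306 K.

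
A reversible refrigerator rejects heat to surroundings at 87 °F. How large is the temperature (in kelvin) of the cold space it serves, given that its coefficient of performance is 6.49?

T_H = 87 °F → (87 − 32) × 5/9 = 30.56 °C = 303.71 K.
COP_R = T_C/(T_H − T_C) ⇒ T_C = T_H·COP_R/(1 + COP_R) = 303.71 × 6.49/(1 + 6.49) = 263 K.

T_C ≈ 263 K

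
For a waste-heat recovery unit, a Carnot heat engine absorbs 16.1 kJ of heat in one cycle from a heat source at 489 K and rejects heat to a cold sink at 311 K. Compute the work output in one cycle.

η_rev = 1 − T_C/T_H = 1 − 311.00/489.00 = 0.3640.
W = η·Q_H = 0.3640 × 16.1 = 5.86 kJ.

W ≈ 5.86 kJ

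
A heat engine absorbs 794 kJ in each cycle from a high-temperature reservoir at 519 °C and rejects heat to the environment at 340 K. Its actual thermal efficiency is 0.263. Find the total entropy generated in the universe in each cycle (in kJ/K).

ΔS_univ ≈ 0.719 kJ/K

T_H = 519 °C → 519 + 273.15 = 792.15 K.
W = η·Q_H = 0.263 × 794 = 208.8 kJ, so Q_C = Q_H − W = 585.2 kJ.
Entropy balance on the reservoirs: −Q_H/T_H = -1.002 kJ/K, +Q_C/T_C = 1.721 kJ/K.
ΔS_univ = −Q_H/T_H + Q_C/T_C = 0.719 kJ/K (> 0, since η = 0.263 < η_Carnot = 0.571).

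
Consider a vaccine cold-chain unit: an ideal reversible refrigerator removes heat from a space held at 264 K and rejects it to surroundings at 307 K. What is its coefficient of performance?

The reversible coefficient of performance is COP_R = T_C/(T_H − T_C) = 264.00/(307.00 − 264.00) = 6.14.

COP_R ≈ 6.14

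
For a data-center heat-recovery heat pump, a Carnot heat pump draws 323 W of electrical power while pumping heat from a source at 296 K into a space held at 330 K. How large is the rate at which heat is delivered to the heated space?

Reversible heating COP: COP_HP = T_H/(T_H − T_C) = 330.00/34.00 = 9.7059.
Q_H = COP_HP · W = 9.7059 × 323 = 3130 W.

Q̇_H ≈ 3130 W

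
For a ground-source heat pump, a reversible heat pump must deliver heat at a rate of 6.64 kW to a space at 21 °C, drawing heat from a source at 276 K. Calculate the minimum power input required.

T_H = 21 °C → 21 + 273.15 = 294.15 K.
COP_HP = T_H/(T_H − T_C) = 294.15/18.15 = 16.2066.
W = Q_H/COP_HP = 6.64/16.2066 = 0.4097 kW.

Ẇ_in ≈ 0.4097 kW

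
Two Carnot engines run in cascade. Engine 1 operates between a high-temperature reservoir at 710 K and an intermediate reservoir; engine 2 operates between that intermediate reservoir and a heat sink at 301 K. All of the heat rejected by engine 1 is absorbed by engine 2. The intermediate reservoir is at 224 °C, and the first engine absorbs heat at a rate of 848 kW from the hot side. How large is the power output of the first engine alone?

T_m = 224 °C → 224 + 273.15 = 497.15 K.
First-stage efficiency η₁ = 1 − T_m/T_H = 1 − 497.15/710.00 = 0.2998.
W₁ = η₁·Q_H = 0.2998 × 848 = 254.2 kW.

Ẇ₁ ≈ 254.2 kW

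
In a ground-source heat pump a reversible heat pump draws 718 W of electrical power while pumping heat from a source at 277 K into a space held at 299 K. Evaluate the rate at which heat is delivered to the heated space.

Q̇_H ≈ 9760 W

For a reversible heat pump, COP_HP = T_H/(T_H − T_C) = 299.00/22.00 = 13.5909.
Q_H = COP_HP · W = 13.5909 × 718 = 9760 W.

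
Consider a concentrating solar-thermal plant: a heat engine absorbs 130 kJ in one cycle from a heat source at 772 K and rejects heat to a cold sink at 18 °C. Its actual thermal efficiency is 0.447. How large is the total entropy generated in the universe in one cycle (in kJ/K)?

T_C = 18 °C → 18 + 273.15 = 291.15 K.
W = η·Q_H = 0.447 × 130 = 58.11 kJ, so Q_C = Q_H − W = 71.89 kJ.
The hot reservoir loses entropy Q_H/T_H = 130/772.00 = 0.1684 kJ/K; the cold reservoir gains Q_C/T_C = 71.89/291.15 = 0.2469 kJ/K.
ΔS_univ = −Q_H/T_H + Q_C/T_C = 0.07852 kJ/K (> 0, since η = 0.447 < η_Carnot = 0.623).

ΔS_univ ≈ 0.07852 kJ/K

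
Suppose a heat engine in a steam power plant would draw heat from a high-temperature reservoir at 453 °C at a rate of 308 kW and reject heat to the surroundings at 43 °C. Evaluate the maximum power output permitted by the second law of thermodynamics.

T_H = 453 °C → 453 + 273.15 = 726.15 K.
T_C = 43 °C → 43 + 273.15 = 316.15 K.
By the Carnot theorem, η_max = 1 − T_C/T_H = 1 − 316.15/726.15 = 0.5646.
W_max = η_max · Q_H = 0.5646 × 308 = 173.9 kW.

Ẇ_max ≈ 173.9 kW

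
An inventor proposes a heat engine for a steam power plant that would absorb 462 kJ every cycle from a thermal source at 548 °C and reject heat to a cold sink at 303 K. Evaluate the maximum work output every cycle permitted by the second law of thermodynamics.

W_max ≈ 292 kJ

T_H = 548 °C → 548 + 273.15 = 821.15 K.
No engine can exceed the Carnot limit: η_max = 1 − T_C/T_H = 1 − 303.00/821.15 = 0.6310.
W_max = η_max · Q_H = 0.6310 × 462 = 292 kJ.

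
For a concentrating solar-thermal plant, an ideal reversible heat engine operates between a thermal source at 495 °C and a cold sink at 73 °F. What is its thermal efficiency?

T_H = 495 °C → 495 + 273.15 = 768.15 K.
T_C = 73 °F → (73 − 32) × 5/9 = 22.78 °C = 295.93 K.
Carnot efficiency: η = 1 − T_C/T_H = 1 − 295.93/768.15 = 0.6148.

η ≈ 0.6148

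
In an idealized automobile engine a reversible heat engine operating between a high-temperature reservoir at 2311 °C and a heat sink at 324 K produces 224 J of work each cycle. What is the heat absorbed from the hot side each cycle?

T_H = 2311 °C → 2311 + 273.15 = 2584.15 K.
Carnot efficiency: η = 1 − T_C/T_H = 1 − 324.00/2584.15 = 0.8746.
Q_H = W/η = 224/0.8746 = 256 J.

Q_H ≈ 256 J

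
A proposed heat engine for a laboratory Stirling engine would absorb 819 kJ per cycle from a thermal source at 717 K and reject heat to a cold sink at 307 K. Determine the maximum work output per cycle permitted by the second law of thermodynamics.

The upper bound on efficiency is η_max = 1 − T_C/T_H = 1 − 307.00/717.00 = 0.5718.
W_max = η_max · Q_H = 0.5718 × 819 = 468 kJ.

W_max ≈ 468 kJ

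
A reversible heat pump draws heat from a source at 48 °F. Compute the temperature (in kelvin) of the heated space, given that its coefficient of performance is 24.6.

T_C = 48 °F → (48 − 32) × 5/9 = 8.89 °C = 282.04 K.
COP_HP = T_H/(T_H − T_C) ⇒ T_H = T_C·COP_HP/(COP_HP − 1) = 282.04 × 24.6/(24.6 − 1) = 294 K.

T_H ≈ 294 K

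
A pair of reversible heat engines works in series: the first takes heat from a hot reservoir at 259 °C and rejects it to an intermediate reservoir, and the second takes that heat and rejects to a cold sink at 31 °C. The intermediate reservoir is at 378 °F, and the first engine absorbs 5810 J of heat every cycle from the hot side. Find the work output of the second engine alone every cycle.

T_H = 259 °C → 259 + 273.15 = 532.15 K.
T_C = 31 °C → 31 + 273.15 = 304.15 K.
T_m = 378 °F → (378 − 32) × 5/9 = 192.22 °C = 465.37 K.
Heat entering the second stage: Q_m = Q_H·(T_m/T_H) = 5810 × 465.37/532.15 = 5080 J.
Second-stage efficiency η₂ = 1 − T_C/T_m = 1 − 304.15/465.37 = 0.3464, so W₂ = η₂·Q_m = 1760 J.

W₂ ≈ 1760 J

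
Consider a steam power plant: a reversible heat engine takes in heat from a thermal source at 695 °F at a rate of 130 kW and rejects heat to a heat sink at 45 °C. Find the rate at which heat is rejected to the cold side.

Q̇_C ≈ 64.47 kW

T_H = 695 °F → (695 − 32) × 5/9 = 368.33 °C = 641.48 K.
T_C = 45 °C → 45 + 273.15 = 318.15 K.
η_rev = 1 − T_C/T_H = 1 − 318.15/641.48 = 0.5040.
For a reversible cycle Q_C/Q_H = T_C/T_H, so Q_C = 130 × 318.15/641.48 = 64.47 kW.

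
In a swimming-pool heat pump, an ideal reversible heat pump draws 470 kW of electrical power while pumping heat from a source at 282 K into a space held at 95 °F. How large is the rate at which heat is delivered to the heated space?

T_H = 95 °F → (95 − 32) × 5/9 = 35.00 °C = 308.15 K.
The Carnot heat-pump COP is COP_HP = T_H/(T_H − T_C) = 308.15/26.15 = 11.7839.
Q_H = COP_HP · W = 11.7839 × 470 = 5538 kW.

Q̇_H ≈ 5538 kW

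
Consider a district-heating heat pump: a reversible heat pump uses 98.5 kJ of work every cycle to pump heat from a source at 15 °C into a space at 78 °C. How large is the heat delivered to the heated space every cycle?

Q_H ≈ 549.0 kJ

T_H = 78 °C → 78 + 273.15 = 351.15 K.
T_C = 15 °C → 15 + 273.15 = 288.15 K.
COP_HP = T_H/(T_H − T_C) = 351.15/63.00 = 5.5738.
Q_H = COP_HP · W = 5.5738 × 98.5 = 549.0 kJ.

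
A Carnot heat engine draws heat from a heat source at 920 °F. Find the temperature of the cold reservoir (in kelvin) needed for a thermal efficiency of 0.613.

T_H = 920 °F → (920 − 32) × 5/9 = 493.33 °C = 766.48 K.
From η = 1 − T_C/T_H, T_C = T_H·(1 − η) = 766.48 × (1 − 0.613) = 297 K.

T_C ≈ 297 K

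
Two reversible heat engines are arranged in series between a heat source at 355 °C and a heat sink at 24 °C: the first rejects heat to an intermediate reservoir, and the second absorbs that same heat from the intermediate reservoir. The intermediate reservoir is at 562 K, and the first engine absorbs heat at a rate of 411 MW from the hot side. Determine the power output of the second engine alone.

Ẇ₂ ≈ 173 MW

T_H = 355 °C → 355 + 273.15 = 628.15 K.
T_C = 24 °C → 24 + 273.15 = 297.15 K.
Heat entering the second stage: Q_m = Q_H·(T_m/T_H) = 411 × 562.00/628.15 = 368 MW.
Second-stage efficiency η₂ = 1 − T_C/T_m = 1 − 297.15/562.00 = 0.4713, so W₂ = η₂·Q_m = 173 MW.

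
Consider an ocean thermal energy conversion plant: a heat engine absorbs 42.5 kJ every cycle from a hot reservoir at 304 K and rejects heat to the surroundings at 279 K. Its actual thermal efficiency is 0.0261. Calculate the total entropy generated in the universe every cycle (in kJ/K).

ΔS_univ ≈ 0.00855 kJ/K

W = η·Q_H = 0.0261 × 42.5 = 1.109 kJ, so Q_C = Q_H − W = 41.39 kJ.
Reservoir entropy changes: ΔS_H = −Q_H/T_H = −42.5/304.00 = -0.1398 kJ/K and ΔS_C = +Q_C/T_C = 41.39/279.00 = 0.1484 kJ/K.
ΔS_univ = −Q_H/T_H + Q_C/T_C = 0.00855 kJ/K (> 0, since η = 0.0261 < η_Carnot = 0.082).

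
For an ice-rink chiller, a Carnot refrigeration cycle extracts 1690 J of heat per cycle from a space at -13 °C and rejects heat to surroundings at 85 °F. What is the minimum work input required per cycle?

W_in ≈ 275.7 J

T_H = 85 °F → (85 − 32) × 5/9 = 29.44 °C = 302.59 K.
T_C = -13 °C → -13 + 273.15 = 260.15 K.
For a reversible refrigerator, COP_R = T_C/(T_H − T_C) = 260.15/42.44 = 6.1292.
W = Q_C/COP_R = 1690/6.1292 = 275.7 J.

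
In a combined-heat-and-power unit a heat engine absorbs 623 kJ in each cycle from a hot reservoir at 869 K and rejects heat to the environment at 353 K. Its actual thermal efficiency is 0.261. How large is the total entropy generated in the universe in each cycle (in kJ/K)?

W = η·Q_H = 0.261 × 623 = 162.6 kJ, so Q_C = Q_H − W = 460.4 kJ.
The hot reservoir loses entropy Q_H/T_H = 623/869.00 = 0.7169 kJ/K; the cold reservoir gains Q_C/T_C = 460.4/353.00 = 1.304 kJ/K.
ΔS_univ = −Q_H/T_H + Q_C/T_C = 0.587 kJ/K (> 0, since η = 0.261 < η_Carnot = 0.594).

ΔS_univ ≈ 0.587 kJ/K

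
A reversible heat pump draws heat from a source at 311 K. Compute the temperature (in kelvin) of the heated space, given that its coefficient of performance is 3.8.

T_H ≈ 422 K

COP_HP = T_H/(T_H − T_C) ⇒ T_H = T_C·COP_HP/(COP_HP − 1) = 311.00 × 3.8/(3.8 − 1) = 422 K.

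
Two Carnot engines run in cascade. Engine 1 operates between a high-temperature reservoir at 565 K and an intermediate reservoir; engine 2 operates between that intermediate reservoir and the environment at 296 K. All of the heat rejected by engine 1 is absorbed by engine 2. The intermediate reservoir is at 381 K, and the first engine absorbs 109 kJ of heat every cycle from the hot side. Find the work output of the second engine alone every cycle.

Heat entering the second stage: Q_m = Q_H·(T_m/T_H) = 109 × 381.00/565.00 = 73.50 kJ.
Second-stage efficiency η₂ = 1 − T_C/T_m = 1 − 296.00/381.00 = 0.2231, so W₂ = η₂·Q_m = 16.40 kJ.

W₂ ≈ 16.40 kJ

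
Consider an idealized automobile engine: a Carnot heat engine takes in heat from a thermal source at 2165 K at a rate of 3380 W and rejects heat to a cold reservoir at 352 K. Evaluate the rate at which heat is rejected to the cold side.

Q̇_C ≈ 550 W

Carnot efficiency: η = 1 − T_C/T_H = 1 − 352.00/2165.00 = 0.8374.
For a reversible cycle Q_C/Q_H = T_C/T_H, so Q_C = 3380 × 352.00/2165.00 = 550 W.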